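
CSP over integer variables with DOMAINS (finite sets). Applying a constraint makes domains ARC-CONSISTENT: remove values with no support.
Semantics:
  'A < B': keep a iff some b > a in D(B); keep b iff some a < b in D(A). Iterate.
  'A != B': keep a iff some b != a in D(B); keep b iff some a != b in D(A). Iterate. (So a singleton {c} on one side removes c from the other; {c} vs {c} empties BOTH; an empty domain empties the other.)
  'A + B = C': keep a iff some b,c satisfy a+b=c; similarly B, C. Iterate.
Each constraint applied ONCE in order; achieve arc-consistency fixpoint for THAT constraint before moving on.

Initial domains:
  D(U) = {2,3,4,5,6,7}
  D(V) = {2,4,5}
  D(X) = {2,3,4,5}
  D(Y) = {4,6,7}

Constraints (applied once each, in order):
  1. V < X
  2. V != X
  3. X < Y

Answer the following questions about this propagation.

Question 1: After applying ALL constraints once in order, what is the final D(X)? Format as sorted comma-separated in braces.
Constraint 1 (V < X) on D(V)={2,4,5} D(X)={2,3,4,5}: V {2,4,5}->{2,4}; X {2,3,4,5}->{3,4,5}
Constraint 2 (V != X) on D(V)={2,4} D(X)={3,4,5}: no change
Constraint 3 (X < Y) on D(X)={3,4,5} D(Y)={4,6,7}: no change
So after all 3 constraints: D(X) = {3,4,5}

Answer: {3,4,5}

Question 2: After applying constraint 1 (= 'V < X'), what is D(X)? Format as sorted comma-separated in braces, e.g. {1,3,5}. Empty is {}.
Constraint 1 (V < X) on D(V)={2,4,5} D(X)={2,3,4,5}: V {2,4,5}->{2,4}; X {2,3,4,5}->{3,4,5}
So after constraint 1: D(X) = {3,4,5}

Answer: {3,4,5}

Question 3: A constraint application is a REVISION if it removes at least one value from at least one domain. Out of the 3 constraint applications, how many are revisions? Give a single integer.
Constraint 1 (V < X) on D(V)={2,4,5} D(X)={2,3,4,5}: V {2,4,5}->{2,4}; X {2,3,4,5}->{3,4,5} => REVISION
Constraint 2 (V != X) on D(V)={2,4} D(X)={3,4,5}: no change => not a revision
Constraint 3 (X < Y) on D(X)={3,4,5} D(Y)={4,6,7}: no change => not a revision
Total revisions = 1

Answer: 1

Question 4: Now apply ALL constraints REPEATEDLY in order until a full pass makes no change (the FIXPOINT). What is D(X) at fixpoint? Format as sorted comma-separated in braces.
pass 0 (initial): D(X)={2,3,4,5}
pass 1: V {2,4,5}->{2,4}; X {2,3,4,5}->{3,4,5}
pass 2: no change
Fixpoint after 2 passes: D(X) = {3,4,5}

Answer: {3,4,5}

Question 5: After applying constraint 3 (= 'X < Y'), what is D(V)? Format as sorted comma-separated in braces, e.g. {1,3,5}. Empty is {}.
Constraint 1 (V < X) on D(V)={2,4,5} D(X)={2,3,4,5}: V {2,4,5}->{2,4}; X {2,3,4,5}->{3,4,5}
Constraint 2 (V != X) on D(V)={2,4} D(X)={3,4,5}: no change
Constraint 3 (X < Y) on D(X)={3,4,5} D(Y)={4,6,7}: no change
So after constraint 3: D(V) = {2,4}

Answer: {2,4}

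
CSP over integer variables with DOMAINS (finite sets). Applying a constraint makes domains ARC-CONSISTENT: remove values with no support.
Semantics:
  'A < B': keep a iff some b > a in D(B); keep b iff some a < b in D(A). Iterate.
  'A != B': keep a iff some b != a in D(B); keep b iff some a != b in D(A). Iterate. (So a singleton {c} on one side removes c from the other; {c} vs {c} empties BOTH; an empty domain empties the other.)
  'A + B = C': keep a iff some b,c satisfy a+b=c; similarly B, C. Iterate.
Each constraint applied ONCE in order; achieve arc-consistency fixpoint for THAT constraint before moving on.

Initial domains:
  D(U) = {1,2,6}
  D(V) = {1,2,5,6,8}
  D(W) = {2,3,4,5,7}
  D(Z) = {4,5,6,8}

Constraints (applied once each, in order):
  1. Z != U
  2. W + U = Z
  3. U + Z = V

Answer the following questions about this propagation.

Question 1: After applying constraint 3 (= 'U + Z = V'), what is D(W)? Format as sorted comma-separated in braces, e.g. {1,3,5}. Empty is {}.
Answer: {2,3,4,5,7}

Derivation:
Constraint 1 (Z != U) on D(Z)={4,5,6,8} D(U)={1,2,6}: no change
Constraint 2 (W + U = Z) on D(W)={2,3,4,5,7} D(U)={1,2,6} D(Z)={4,5,6,8}: no change
Constraint 3 (U + Z = V) on D(U)={1,2,6} D(Z)={4,5,6,8} D(V)={1,2,5,6,8}: U {1,2,6}->{1,2}; Z {4,5,6,8}->{4,5,6}; V {1,2,5,6,8}->{5,6,8}
So after constraint 3: D(W) = {2,3,4,5,7}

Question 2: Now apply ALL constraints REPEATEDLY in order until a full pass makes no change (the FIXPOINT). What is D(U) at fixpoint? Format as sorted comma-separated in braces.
pass 0 (initial): D(U)={1,2,6}
pass 1: U {1,2,6}->{1,2}; V {1,2,5,6,8}->{5,6,8}; Z {4,5,6,8}->{4,5,6}
pass 2: W {2,3,4,5,7}->{2,3,4,5}
pass 3: no change
Fixpoint after 3 passes: D(U) = {1,2}

Answer: {1,2}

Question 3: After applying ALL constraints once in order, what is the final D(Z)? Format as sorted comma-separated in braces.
Constraint 1 (Z != U) on D(Z)={4,5,6,8} D(U)={1,2,6}: no change
Constraint 2 (W + U = Z) on D(W)={2,3,4,5,7} D(U)={1,2,6} D(Z)={4,5,6,8}: no change
Constraint 3 (U + Z = V) on D(U)={1,2,6} D(Z)={4,5,6,8} D(V)={1,2,5,6,8}: U {1,2,6}->{1,2}; Z {4,5,6,8}->{4,5,6}; V {1,2,5,6,8}->{5,6,8}
So after all 3 constraints: D(Z) = {4,5,6}

Answer: {4,5,6}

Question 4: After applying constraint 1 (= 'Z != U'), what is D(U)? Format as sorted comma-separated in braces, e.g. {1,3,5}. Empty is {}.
Constraint 1 (Z != U) on D(Z)={4,5,6,8} D(U)={1,2,6}: no change
So after constraint 1: D(U) = {1,2,6}

Answer: {1,2,6}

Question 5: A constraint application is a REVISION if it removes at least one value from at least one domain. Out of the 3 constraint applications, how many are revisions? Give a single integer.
Answer: 1

Derivation:
Constraint 1 (Z != U) on D(Z)={4,5,6,8} D(U)={1,2,6}: no change => not a revision
Constraint 2 (W + U = Z) on D(W)={2,3,4,5,7} D(U)={1,2,6} D(Z)={4,5,6,8}: no change => not a revision
Constraint 3 (U + Z = V) on D(U)={1,2,6} D(Z)={4,5,6,8} D(V)={1,2,5,6,8}: U {1,2,6}->{1,2}; Z {4,5,6,8}->{4,5,6}; V {1,2,5,6,8}->{5,6,8} => REVISION
Total revisions = 1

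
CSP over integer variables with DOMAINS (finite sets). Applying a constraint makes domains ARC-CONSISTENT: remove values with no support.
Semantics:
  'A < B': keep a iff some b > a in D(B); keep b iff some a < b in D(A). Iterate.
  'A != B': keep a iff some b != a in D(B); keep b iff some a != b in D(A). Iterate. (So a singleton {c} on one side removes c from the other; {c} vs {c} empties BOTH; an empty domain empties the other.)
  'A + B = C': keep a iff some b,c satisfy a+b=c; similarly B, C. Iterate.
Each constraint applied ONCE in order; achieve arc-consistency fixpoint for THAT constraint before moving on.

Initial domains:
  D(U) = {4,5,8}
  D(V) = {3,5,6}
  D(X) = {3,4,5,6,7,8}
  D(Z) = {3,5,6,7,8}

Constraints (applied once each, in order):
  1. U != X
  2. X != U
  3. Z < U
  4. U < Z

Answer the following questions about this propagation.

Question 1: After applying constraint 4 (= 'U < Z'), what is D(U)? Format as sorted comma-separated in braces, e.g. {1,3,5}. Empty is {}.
Constraint 1 (U != X) on D(U)={4,5,8} D(X)={3,4,5,6,7,8}: no change
Constraint 2 (X != U) on D(X)={3,4,5,6,7,8} D(U)={4,5,8}: no change
Constraint 3 (Z < U) on D(Z)={3,5,6,7,8} D(U)={4,5,8}: Z {3,5,6,7,8}->{3,5,6,7}
Constraint 4 (U < Z) on D(U)={4,5,8} D(Z)={3,5,6,7}: U {4,5,8}->{4,5}; Z {3,5,6,7}->{5,6,7}
So after constraint 4: D(U) = {4,5}

Answer: {4,5}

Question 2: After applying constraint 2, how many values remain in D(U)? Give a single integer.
Constraint 1 (U != X) on D(U)={4,5,8} D(X)={3,4,5,6,7,8}: no change
Constraint 2 (X != U) on D(X)={3,4,5,6,7,8} D(U)={4,5,8}: no change
So after constraint 2: D(U)={4,5,8}, size = 3

Answer: 3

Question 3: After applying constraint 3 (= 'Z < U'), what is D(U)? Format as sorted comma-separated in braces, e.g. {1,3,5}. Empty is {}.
Answer: {4,5,8}

Derivation:
Constraint 1 (U != X) on D(U)={4,5,8} D(X)={3,4,5,6,7,8}: no change
Constraint 2 (X != U) on D(X)={3,4,5,6,7,8} D(U)={4,5,8}: no change
Constraint 3 (Z < U) on D(Z)={3,5,6,7,8} D(U)={4,5,8}: Z {3,5,6,7,8}->{3,5,6,7}
So after constraint 3: D(U) = {4,5,8}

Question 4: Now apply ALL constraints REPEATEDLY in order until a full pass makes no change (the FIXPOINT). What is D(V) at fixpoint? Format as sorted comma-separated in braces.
pass 0 (initial): D(V)={3,5,6}
pass 1: U {4,5,8}->{4,5}; Z {3,5,6,7,8}->{5,6,7}
pass 2: U {4,5}->{}; Z {5,6,7}->{}
pass 3: X {3,4,5,6,7,8}->{}
pass 4: no change
Fixpoint after 4 passes: D(V) = {3,5,6}

Answer: {3,5,6}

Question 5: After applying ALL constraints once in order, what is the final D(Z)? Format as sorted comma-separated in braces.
Constraint 1 (U != X) on D(U)={4,5,8} D(X)={3,4,5,6,7,8}: no change
Constraint 2 (X != U) on D(X)={3,4,5,6,7,8} D(U)={4,5,8}: no change
Constraint 3 (Z < U) on D(Z)={3,5,6,7,8} D(U)={4,5,8}: Z {3,5,6,7,8}->{3,5,6,7}
Constraint 4 (U < Z) on D(U)={4,5,8} D(Z)={3,5,6,7}: U {4,5,8}->{4,5}; Z {3,5,6,7}->{5,6,7}
So after all 4 constraints: D(Z) = {5,6,7}

Answer: {5,6,7}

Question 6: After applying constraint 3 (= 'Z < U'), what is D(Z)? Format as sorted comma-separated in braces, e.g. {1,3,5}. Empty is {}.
Answer: {3,5,6,7}

Derivation:
Constraint 1 (U != X) on D(U)={4,5,8} D(X)={3,4,5,6,7,8}: no change
Constraint 2 (X != U) on D(X)={3,4,5,6,7,8} D(U)={4,5,8}: no change
Constraint 3 (Z < U) on D(Z)={3,5,6,7,8} D(U)={4,5,8}: Z {3,5,6,7,8}->{3,5,6,7}
So after constraint 3: D(Z) = {3,5,6,7}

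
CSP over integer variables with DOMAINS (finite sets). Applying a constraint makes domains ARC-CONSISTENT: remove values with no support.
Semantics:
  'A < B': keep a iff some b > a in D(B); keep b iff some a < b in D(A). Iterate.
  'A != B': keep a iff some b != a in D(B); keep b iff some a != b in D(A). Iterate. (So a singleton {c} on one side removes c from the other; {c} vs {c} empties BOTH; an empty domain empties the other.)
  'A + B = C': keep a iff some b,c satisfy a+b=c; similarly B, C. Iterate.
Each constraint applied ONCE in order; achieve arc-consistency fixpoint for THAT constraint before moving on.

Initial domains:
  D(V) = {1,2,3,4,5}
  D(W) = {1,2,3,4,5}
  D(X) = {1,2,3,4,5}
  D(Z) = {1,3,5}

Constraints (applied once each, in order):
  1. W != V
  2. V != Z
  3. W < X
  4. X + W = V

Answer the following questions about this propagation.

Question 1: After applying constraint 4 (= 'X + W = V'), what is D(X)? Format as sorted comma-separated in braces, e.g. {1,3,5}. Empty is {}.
Constraint 1 (W != V) on D(W)={1,2,3,4,5} D(V)={1,2,3,4,5}: no change
Constraint 2 (V != Z) on D(V)={1,2,3,4,5} D(Z)={1,3,5}: no change
Constraint 3 (W < X) on D(W)={1,2,3,4,5} D(X)={1,2,3,4,5}: W {1,2,3,4,5}->{1,2,3,4}; X {1,2,3,4,5}->{2,3,4,5}
Constraint 4 (X + W = V) on D(X)={2,3,4,5} D(W)={1,2,3,4} D(V)={1,2,3,4,5}: X {2,3,4,5}->{2,3,4}; W {1,2,3,4}->{1,2,3}; V {1,2,3,4,5}->{3,4,5}
So after constraint 4: D(X) = {2,3,4}

Answer: {2,3,4}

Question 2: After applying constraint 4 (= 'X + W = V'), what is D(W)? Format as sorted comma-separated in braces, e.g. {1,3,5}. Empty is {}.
Answer: {1,2,3}

Derivation:
Constraint 1 (W != V) on D(W)={1,2,3,4,5} D(V)={1,2,3,4,5}: no change
Constraint 2 (V != Z) on D(V)={1,2,3,4,5} D(Z)={1,3,5}: no change
Constraint 3 (W < X) on D(W)={1,2,3,4,5} D(X)={1,2,3,4,5}: W {1,2,3,4,5}->{1,2,3,4}; X {1,2,3,4,5}->{2,3,4,5}
Constraint 4 (X + W = V) on D(X)={2,3,4,5} D(W)={1,2,3,4} D(V)={1,2,3,4,5}: X {2,3,4,5}->{2,3,4}; W {1,2,3,4}->{1,2,3}; V {1,2,3,4,5}->{3,4,5}
So after constraint 4: D(W) = {1,2,3}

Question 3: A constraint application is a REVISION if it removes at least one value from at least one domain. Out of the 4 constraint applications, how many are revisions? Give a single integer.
Constraint 1 (W != V) on D(W)={1,2,3,4,5} D(V)={1,2,3,4,5}: no change => not a revision
Constraint 2 (V != Z) on D(V)={1,2,3,4,5} D(Z)={1,3,5}: no change => not a revision
Constraint 3 (W < X) on D(W)={1,2,3,4,5} D(X)={1,2,3,4,5}: W {1,2,3,4,5}->{1,2,3,4}; X {1,2,3,4,5}->{2,3,4,5} => REVISION
Constraint 4 (X + W = V) on D(X)={2,3,4,5} D(W)={1,2,3,4} D(V)={1,2,3,4,5}: X {2,3,4,5}->{2,3,4}; W {1,2,3,4}->{1,2,3}; V {1,2,3,4,5}->{3,4,5} => REVISION
Total revisions = 2

Answer: 2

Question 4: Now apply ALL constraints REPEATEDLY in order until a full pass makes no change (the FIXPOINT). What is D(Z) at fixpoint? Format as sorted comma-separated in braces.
pass 0 (initial): D(Z)={1,3,5}
pass 1: V {1,2,3,4,5}->{3,4,5}; W {1,2,3,4,5}->{1,2,3}; X {1,2,3,4,5}->{2,3,4}
pass 2: no change
Fixpoint after 2 passes: D(Z) = {1,3,5}

Answer: {1,3,5}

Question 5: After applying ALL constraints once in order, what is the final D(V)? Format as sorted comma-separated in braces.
Answer: {3,4,5}

Derivation:
Constraint 1 (W != V) on D(W)={1,2,3,4,5} D(V)={1,2,3,4,5}: no change
Constraint 2 (V != Z) on D(V)={1,2,3,4,5} D(Z)={1,3,5}: no change
Constraint 3 (W < X) on D(W)={1,2,3,4,5} D(X)={1,2,3,4,5}: W {1,2,3,4,5}->{1,2,3,4}; X {1,2,3,4,5}->{2,3,4,5}
Constraint 4 (X + W = V) on D(X)={2,3,4,5} D(W)={1,2,3,4} D(V)={1,2,3,4,5}: X {2,3,4,5}->{2,3,4}; W {1,2,3,4}->{1,2,3}; V {1,2,3,4,5}->{3,4,5}
So after all 4 constraints: D(V) = {3,4,5}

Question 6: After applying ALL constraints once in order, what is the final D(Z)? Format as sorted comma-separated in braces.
Constraint 1 (W != V) on D(W)={1,2,3,4,5} D(V)={1,2,3,4,5}: no change
Constraint 2 (V != Z) on D(V)={1,2,3,4,5} D(Z)={1,3,5}: no change
Constraint 3 (W < X) on D(W)={1,2,3,4,5} D(X)={1,2,3,4,5}: W {1,2,3,4,5}->{1,2,3,4}; X {1,2,3,4,5}->{2,3,4,5}
Constraint 4 (X + W = V) on D(X)={2,3,4,5} D(W)={1,2,3,4} D(V)={1,2,3,4,5}: X {2,3,4,5}->{2,3,4}; W {1,2,3,4}->{1,2,3}; V {1,2,3,4,5}->{3,4,5}
So after all 4 constraints: D(Z) = {1,3,5}

Answer: {1,3,5}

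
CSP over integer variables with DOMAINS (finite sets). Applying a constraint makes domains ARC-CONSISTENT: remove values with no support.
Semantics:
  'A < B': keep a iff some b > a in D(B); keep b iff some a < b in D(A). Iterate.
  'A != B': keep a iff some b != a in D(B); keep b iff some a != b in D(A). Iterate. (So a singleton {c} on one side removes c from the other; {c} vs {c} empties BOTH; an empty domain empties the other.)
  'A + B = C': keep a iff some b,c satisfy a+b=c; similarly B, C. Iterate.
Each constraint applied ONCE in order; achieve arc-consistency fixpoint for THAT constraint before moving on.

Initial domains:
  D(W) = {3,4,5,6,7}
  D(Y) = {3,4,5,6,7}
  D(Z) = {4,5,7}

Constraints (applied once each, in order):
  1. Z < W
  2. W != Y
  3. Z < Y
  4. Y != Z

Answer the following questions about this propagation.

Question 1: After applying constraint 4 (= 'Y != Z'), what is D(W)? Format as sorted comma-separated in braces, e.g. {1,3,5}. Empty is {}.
Answer: {5,6,7}

Derivation:
Constraint 1 (Z < W) on D(Z)={4,5,7} D(W)={3,4,5,6,7}: Z {4,5,7}->{4,5}; W {3,4,5,6,7}->{5,6,7}
Constraint 2 (W != Y) on D(W)={5,6,7} D(Y)={3,4,5,6,7}: no change
Constraint 3 (Z < Y) on D(Z)={4,5} D(Y)={3,4,5,6,7}: Y {3,4,5,6,7}->{5,6,7}
Constraint 4 (Y != Z) on D(Y)={5,6,7} D(Z)={4,5}: no change
So after constraint 4: D(W) = {5,6,7}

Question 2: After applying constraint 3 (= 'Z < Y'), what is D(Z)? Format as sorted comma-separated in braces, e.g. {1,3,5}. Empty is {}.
Constraint 1 (Z < W) on D(Z)={4,5,7} D(W)={3,4,5,6,7}: Z {4,5,7}->{4,5}; W {3,4,5,6,7}->{5,6,7}
Constraint 2 (W != Y) on D(W)={5,6,7} D(Y)={3,4,5,6,7}: no change
Constraint 3 (Z < Y) on D(Z)={4,5} D(Y)={3,4,5,6,7}: Y {3,4,5,6,7}->{5,6,7}
So after constraint 3: D(Z) = {4,5}

Answer: {4,5}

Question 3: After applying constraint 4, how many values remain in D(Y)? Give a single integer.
Answer: 3

Derivation:
Constraint 1 (Z < W) on D(Z)={4,5,7} D(W)={3,4,5,6,7}: Z {4,5,7}->{4,5}; W {3,4,5,6,7}->{5,6,7}
Constraint 2 (W != Y) on D(W)={5,6,7} D(Y)={3,4,5,6,7}: no change
Constraint 3 (Z < Y) on D(Z)={4,5} D(Y)={3,4,5,6,7}: Y {3,4,5,6,7}->{5,6,7}
Constraint 4 (Y != Z) on D(Y)={5,6,7} D(Z)={4,5}: no change
So after constraint 4: D(Y)={5,6,7}, size = 3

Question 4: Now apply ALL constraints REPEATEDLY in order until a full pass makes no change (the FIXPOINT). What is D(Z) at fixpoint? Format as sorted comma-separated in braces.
pass 0 (initial): D(Z)={4,5,7}
pass 1: W {3,4,5,6,7}->{5,6,7}; Y {3,4,5,6,7}->{5,6,7}; Z {4,5,7}->{4,5}
pass 2: no change
Fixpoint after 2 passes: D(Z) = {4,5}

Answer: {4,5}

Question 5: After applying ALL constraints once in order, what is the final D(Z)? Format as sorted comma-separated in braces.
Constraint 1 (Z < W) on D(Z)={4,5,7} D(W)={3,4,5,6,7}: Z {4,5,7}->{4,5}; W {3,4,5,6,7}->{5,6,7}
Constraint 2 (W != Y) on D(W)={5,6,7} D(Y)={3,4,5,6,7}: no change
Constraint 3 (Z < Y) on D(Z)={4,5} D(Y)={3,4,5,6,7}: Y {3,4,5,6,7}->{5,6,7}
Constraint 4 (Y != Z) on D(Y)={5,6,7} D(Z)={4,5}: no change
So after all 4 constraints: D(Z) = {4,5}

Answer: {4,5}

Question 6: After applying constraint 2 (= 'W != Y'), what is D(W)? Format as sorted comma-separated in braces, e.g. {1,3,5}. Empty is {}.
Answer: {5,6,7}

Derivation:
Constraint 1 (Z < W) on D(Z)={4,5,7} D(W)={3,4,5,6,7}: Z {4,5,7}->{4,5}; W {3,4,5,6,7}->{5,6,7}
Constraint 2 (W != Y) on D(W)={5,6,7} D(Y)={3,4,5,6,7}: no change
So after constraint 2: D(W) = {5,6,7}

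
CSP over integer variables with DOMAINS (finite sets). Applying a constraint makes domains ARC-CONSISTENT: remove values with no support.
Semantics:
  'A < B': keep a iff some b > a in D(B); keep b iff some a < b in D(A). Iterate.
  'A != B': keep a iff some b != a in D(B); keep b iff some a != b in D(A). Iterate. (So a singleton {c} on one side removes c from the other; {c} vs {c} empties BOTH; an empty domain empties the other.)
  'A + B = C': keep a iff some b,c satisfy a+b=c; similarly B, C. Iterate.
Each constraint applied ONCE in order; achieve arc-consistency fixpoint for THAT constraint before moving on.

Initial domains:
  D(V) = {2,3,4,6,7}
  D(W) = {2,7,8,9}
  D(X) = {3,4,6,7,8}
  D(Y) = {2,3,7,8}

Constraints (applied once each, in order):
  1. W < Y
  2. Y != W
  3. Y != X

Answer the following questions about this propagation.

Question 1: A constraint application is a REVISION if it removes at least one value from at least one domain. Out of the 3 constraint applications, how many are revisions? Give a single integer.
Answer: 1

Derivation:
Constraint 1 (W < Y) on D(W)={2,7,8,9} D(Y)={2,3,7,8}: W {2,7,8,9}->{2,7}; Y {2,3,7,8}->{3,7,8} => REVISION
Constraint 2 (Y != W) on D(Y)={3,7,8} D(W)={2,7}: no change => not a revision
Constraint 3 (Y != X) on D(Y)={3,7,8} D(X)={3,4,6,7,8}: no change => not a revision
Total revisions = 1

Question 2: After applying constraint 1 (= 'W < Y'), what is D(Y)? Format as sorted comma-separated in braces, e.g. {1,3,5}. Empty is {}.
Constraint 1 (W < Y) on D(W)={2,7,8,9} D(Y)={2,3,7,8}: W {2,7,8,9}->{2,7}; Y {2,3,7,8}->{3,7,8}
So after constraint 1: D(Y) = {3,7,8}

Answer: {3,7,8}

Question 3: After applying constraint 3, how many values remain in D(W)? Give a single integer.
Constraint 1 (W < Y) on D(W)={2,7,8,9} D(Y)={2,3,7,8}: W {2,7,8,9}->{2,7}; Y {2,3,7,8}->{3,7,8}
Constraint 2 (Y != W) on D(Y)={3,7,8} D(W)={2,7}: no change
Constraint 3 (Y != X) on D(Y)={3,7,8} D(X)={3,4,6,7,8}: no change
So after constraint 3: D(W)={2,7}, size = 2

Answer: 2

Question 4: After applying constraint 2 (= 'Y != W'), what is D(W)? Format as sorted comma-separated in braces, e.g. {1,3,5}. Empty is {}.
Constraint 1 (W < Y) on D(W)={2,7,8,9} D(Y)={2,3,7,8}: W {2,7,8,9}->{2,7}; Y {2,3,7,8}->{3,7,8}
Constraint 2 (Y != W) on D(Y)={3,7,8} D(W)={2,7}: no change
So after constraint 2: D(W) = {2,7}

Answer: {2,7}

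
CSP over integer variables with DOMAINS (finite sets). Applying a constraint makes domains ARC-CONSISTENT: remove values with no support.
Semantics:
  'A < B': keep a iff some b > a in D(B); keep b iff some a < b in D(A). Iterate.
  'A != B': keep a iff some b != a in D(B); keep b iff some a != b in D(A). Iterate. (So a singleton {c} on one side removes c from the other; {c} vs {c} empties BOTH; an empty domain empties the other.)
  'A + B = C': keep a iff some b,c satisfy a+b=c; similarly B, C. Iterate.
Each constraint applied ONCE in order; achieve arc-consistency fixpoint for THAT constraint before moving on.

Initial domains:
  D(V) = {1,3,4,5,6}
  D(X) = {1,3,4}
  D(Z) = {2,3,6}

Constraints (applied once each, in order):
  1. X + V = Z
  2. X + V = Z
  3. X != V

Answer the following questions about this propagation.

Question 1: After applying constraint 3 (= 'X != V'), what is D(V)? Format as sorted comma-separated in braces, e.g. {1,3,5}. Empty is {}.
Constraint 1 (X + V = Z) on D(X)={1,3,4} D(V)={1,3,4,5,6} D(Z)={2,3,6}: X {1,3,4}->{1,3}; V {1,3,4,5,6}->{1,3,5}; Z {2,3,6}->{2,6}
Constraint 2 (X + V = Z) on D(X)={1,3} D(V)={1,3,5} D(Z)={2,6}: no change
Constraint 3 (X != V) on D(X)={1,3} D(V)={1,3,5}: no change
So after constraint 3: D(V) = {1,3,5}

Answer: {1,3,5}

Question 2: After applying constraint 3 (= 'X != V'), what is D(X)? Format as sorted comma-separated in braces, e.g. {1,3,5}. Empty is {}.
Answer: {1,3}

Derivation:
Constraint 1 (X + V = Z) on D(X)={1,3,4} D(V)={1,3,4,5,6} D(Z)={2,3,6}: X {1,3,4}->{1,3}; V {1,3,4,5,6}->{1,3,5}; Z {2,3,6}->{2,6}
Constraint 2 (X + V = Z) on D(X)={1,3} D(V)={1,3,5} D(Z)={2,6}: no change
Constraint 3 (X != V) on D(X)={1,3} D(V)={1,3,5}: no change
So after constraint 3: D(X) = {1,3}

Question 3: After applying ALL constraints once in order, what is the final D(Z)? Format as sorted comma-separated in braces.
Answer: {2,6}

Derivation:
Constraint 1 (X + V = Z) on D(X)={1,3,4} D(V)={1,3,4,5,6} D(Z)={2,3,6}: X {1,3,4}->{1,3}; V {1,3,4,5,6}->{1,3,5}; Z {2,3,6}->{2,6}
Constraint 2 (X + V = Z) on D(X)={1,3} D(V)={1,3,5} D(Z)={2,6}: no change
Constraint 3 (X != V) on D(X)={1,3} D(V)={1,3,5}: no change
So after all 3 constraints: D(Z) = {2,6}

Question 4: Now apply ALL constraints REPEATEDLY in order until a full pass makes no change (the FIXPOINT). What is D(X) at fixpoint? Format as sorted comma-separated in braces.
pass 0 (initial): D(X)={1,3,4}
pass 1: V {1,3,4,5,6}->{1,3,5}; X {1,3,4}->{1,3}; Z {2,3,6}->{2,6}
pass 2: no change
Fixpoint after 2 passes: D(X) = {1,3}

Answer: {1,3}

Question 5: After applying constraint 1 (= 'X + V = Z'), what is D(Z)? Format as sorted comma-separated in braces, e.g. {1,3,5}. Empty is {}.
Constraint 1 (X + V = Z) on D(X)={1,3,4} D(V)={1,3,4,5,6} D(Z)={2,3,6}: X {1,3,4}->{1,3}; V {1,3,4,5,6}->{1,3,5}; Z {2,3,6}->{2,6}
So after constraint 1: D(Z) = {2,6}

Answer: {2,6}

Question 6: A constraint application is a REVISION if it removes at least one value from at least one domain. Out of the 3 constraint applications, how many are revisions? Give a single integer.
Answer: 1

Derivation:
Constraint 1 (X + V = Z) on D(X)={1,3,4} D(V)={1,3,4,5,6} D(Z)={2,3,6}: X {1,3,4}->{1,3}; V {1,3,4,5,6}->{1,3,5}; Z {2,3,6}->{2,6} => REVISION
Constraint 2 (X + V = Z) on D(X)={1,3} D(V)={1,3,5} D(Z)={2,6}: no change => not a revision
Constraint 3 (X != V) on D(X)={1,3} D(V)={1,3,5}: no change => not a revision
Total revisions = 1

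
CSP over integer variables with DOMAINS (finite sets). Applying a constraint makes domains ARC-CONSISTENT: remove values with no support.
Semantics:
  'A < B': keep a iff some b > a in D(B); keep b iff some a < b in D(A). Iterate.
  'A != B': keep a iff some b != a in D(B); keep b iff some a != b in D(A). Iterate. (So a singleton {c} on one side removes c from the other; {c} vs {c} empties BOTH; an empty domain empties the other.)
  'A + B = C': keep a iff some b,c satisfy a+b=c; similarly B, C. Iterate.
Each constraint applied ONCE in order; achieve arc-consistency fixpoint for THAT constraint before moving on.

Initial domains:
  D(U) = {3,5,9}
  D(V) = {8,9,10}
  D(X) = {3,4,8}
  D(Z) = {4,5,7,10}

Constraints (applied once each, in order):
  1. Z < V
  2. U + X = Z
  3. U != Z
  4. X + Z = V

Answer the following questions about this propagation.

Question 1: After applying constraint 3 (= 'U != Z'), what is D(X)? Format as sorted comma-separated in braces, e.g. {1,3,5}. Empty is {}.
Answer: {4}

Derivation:
Constraint 1 (Z < V) on D(Z)={4,5,7,10} D(V)={8,9,10}: Z {4,5,7,10}->{4,5,7}
Constraint 2 (U + X = Z) on D(U)={3,5,9} D(X)={3,4,8} D(Z)={4,5,7}: U {3,5,9}->{3}; X {3,4,8}->{4}; Z {4,5,7}->{7}
Constraint 3 (U != Z) on D(U)={3} D(Z)={7}: no change
So after constraint 3: D(X) = {4}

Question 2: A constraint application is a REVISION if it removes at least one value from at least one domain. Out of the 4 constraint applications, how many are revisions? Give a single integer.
Constraint 1 (Z < V) on D(Z)={4,5,7,10} D(V)={8,9,10}: Z {4,5,7,10}->{4,5,7} => REVISION
Constraint 2 (U + X = Z) on D(U)={3,5,9} D(X)={3,4,8} D(Z)={4,5,7}: U {3,5,9}->{3}; X {3,4,8}->{4}; Z {4,5,7}->{7} => REVISION
Constraint 3 (U != Z) on D(U)={3} D(Z)={7}: no change => not a revision
Constraint 4 (X + Z = V) on D(X)={4} D(Z)={7} D(V)={8,9,10}: X {4}->{}; Z {7}->{}; V {8,9,10}->{} => REVISION
Total revisions = 3

Answer: 3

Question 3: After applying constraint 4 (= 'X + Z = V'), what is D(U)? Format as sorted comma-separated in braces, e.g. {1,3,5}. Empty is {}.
Constraint 1 (Z < V) on D(Z)={4,5,7,10} D(V)={8,9,10}: Z {4,5,7,10}->{4,5,7}
Constraint 2 (U + X = Z) on D(U)={3,5,9} D(X)={3,4,8} D(Z)={4,5,7}: U {3,5,9}->{3}; X {3,4,8}->{4}; Z {4,5,7}->{7}
Constraint 3 (U != Z) on D(U)={3} D(Z)={7}: no change
Constraint 4 (X + Z = V) on D(X)={4} D(Z)={7} D(V)={8,9,10}: X {4}->{}; Z {7}->{}; V {8,9,10}->{}
So after constraint 4: D(U) = {3}

Answer: {3}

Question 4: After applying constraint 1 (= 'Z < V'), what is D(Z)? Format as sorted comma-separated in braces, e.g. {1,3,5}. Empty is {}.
Answer: {4,5,7}

Derivation:
Constraint 1 (Z < V) on D(Z)={4,5,7,10} D(V)={8,9,10}: Z {4,5,7,10}->{4,5,7}
So after constraint 1: D(Z) = {4,5,7}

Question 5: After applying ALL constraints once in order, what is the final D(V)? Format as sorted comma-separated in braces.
Answer: {}

Derivation:
Constraint 1 (Z < V) on D(Z)={4,5,7,10} D(V)={8,9,10}: Z {4,5,7,10}->{4,5,7}
Constraint 2 (U + X = Z) on D(U)={3,5,9} D(X)={3,4,8} D(Z)={4,5,7}: U {3,5,9}->{3}; X {3,4,8}->{4}; Z {4,5,7}->{7}
Constraint 3 (U != Z) on D(U)={3} D(Z)={7}: no change
Constraint 4 (X + Z = V) on D(X)={4} D(Z)={7} D(V)={8,9,10}: X {4}->{}; Z {7}->{}; V {8,9,10}->{}
So after all 4 constraints: D(V) = {}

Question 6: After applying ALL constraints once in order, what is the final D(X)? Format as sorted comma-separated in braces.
Answer: {}

Derivation:
Constraint 1 (Z < V) on D(Z)={4,5,7,10} D(V)={8,9,10}: Z {4,5,7,10}->{4,5,7}
Constraint 2 (U + X = Z) on D(U)={3,5,9} D(X)={3,4,8} D(Z)={4,5,7}: U {3,5,9}->{3}; X {3,4,8}->{4}; Z {4,5,7}->{7}
Constraint 3 (U != Z) on D(U)={3} D(Z)={7}: no change
Constraint 4 (X + Z = V) on D(X)={4} D(Z)={7} D(V)={8,9,10}: X {4}->{}; Z {7}->{}; V {8,9,10}->{}
So after all 4 constraints: D(X) = {}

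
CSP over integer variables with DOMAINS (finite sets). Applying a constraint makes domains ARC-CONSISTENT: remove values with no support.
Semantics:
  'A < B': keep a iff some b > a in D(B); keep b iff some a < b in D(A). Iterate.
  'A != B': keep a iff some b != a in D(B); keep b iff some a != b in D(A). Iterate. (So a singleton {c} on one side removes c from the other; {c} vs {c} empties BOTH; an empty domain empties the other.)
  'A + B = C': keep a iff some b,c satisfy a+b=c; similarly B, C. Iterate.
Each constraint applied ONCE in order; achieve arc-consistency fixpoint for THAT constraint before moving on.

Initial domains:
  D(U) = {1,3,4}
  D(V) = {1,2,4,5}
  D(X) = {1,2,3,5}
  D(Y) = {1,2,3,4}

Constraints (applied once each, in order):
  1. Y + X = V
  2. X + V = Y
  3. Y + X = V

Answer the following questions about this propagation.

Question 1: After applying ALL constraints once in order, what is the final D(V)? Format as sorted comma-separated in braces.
Answer: {}

Derivation:
Constraint 1 (Y + X = V) on D(Y)={1,2,3,4} D(X)={1,2,3,5} D(V)={1,2,4,5}: X {1,2,3,5}->{1,2,3}; V {1,2,4,5}->{2,4,5}
Constraint 2 (X + V = Y) on D(X)={1,2,3} D(V)={2,4,5} D(Y)={1,2,3,4}: X {1,2,3}->{1,2}; V {2,4,5}->{2}; Y {1,2,3,4}->{3,4}
Constraint 3 (Y + X = V) on D(Y)={3,4} D(X)={1,2} D(V)={2}: Y {3,4}->{}; X {1,2}->{}; V {2}->{}
So after all 3 constraints: D(V) = {}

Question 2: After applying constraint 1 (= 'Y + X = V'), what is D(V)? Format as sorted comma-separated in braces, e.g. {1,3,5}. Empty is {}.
Answer: {2,4,5}

Derivation:
Constraint 1 (Y + X = V) on D(Y)={1,2,3,4} D(X)={1,2,3,5} D(V)={1,2,4,5}: X {1,2,3,5}->{1,2,3}; V {1,2,4,5}->{2,4,5}
So after constraint 1: D(V) = {2,4,5}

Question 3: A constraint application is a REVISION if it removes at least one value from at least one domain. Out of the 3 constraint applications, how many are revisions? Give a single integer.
Answer: 3

Derivation:
Constraint 1 (Y + X = V) on D(Y)={1,2,3,4} D(X)={1,2,3,5} D(V)={1,2,4,5}: X {1,2,3,5}->{1,2,3}; V {1,2,4,5}->{2,4,5} => REVISION
Constraint 2 (X + V = Y) on D(X)={1,2,3} D(V)={2,4,5} D(Y)={1,2,3,4}: X {1,2,3}->{1,2}; V {2,4,5}->{2}; Y {1,2,3,4}->{3,4} => REVISION
Constraint 3 (Y + X = V) on D(Y)={3,4} D(X)={1,2} D(V)={2}: Y {3,4}->{}; X {1,2}->{}; V {2}->{} => REVISION
Total revisions = 3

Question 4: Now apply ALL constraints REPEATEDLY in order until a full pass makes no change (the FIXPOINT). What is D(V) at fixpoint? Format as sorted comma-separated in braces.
pass 0 (initial): D(V)={1,2,4,5}
pass 1: V {1,2,4,5}->{}; X {1,2,3,5}->{}; Y {1,2,3,4}->{}
pass 2: no change
Fixpoint after 2 passes: D(V) = {}

Answer: {}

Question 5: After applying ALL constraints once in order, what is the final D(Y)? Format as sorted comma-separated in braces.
Answer: {}

Derivation:
Constraint 1 (Y + X = V) on D(Y)={1,2,3,4} D(X)={1,2,3,5} D(V)={1,2,4,5}: X {1,2,3,5}->{1,2,3}; V {1,2,4,5}->{2,4,5}
Constraint 2 (X + V = Y) on D(X)={1,2,3} D(V)={2,4,5} D(Y)={1,2,3,4}: X {1,2,3}->{1,2}; V {2,4,5}->{2}; Y {1,2,3,4}->{3,4}
Constraint 3 (Y + X = V) on D(Y)={3,4} D(X)={1,2} D(V)={2}: Y {3,4}->{}; X {1,2}->{}; V {2}->{}
So after all 3 constraints: D(Y) = {}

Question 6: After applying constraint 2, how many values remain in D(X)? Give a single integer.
Constraint 1 (Y + X = V) on D(Y)={1,2,3,4} D(X)={1,2,3,5} D(V)={1,2,4,5}: X {1,2,3,5}->{1,2,3}; V {1,2,4,5}->{2,4,5}
Constraint 2 (X + V = Y) on D(X)={1,2,3} D(V)={2,4,5} D(Y)={1,2,3,4}: X {1,2,3}->{1,2}; V {2,4,5}->{2}; Y {1,2,3,4}->{3,4}
So after constraint 2: D(X)={1,2}, size = 2

Answer: 2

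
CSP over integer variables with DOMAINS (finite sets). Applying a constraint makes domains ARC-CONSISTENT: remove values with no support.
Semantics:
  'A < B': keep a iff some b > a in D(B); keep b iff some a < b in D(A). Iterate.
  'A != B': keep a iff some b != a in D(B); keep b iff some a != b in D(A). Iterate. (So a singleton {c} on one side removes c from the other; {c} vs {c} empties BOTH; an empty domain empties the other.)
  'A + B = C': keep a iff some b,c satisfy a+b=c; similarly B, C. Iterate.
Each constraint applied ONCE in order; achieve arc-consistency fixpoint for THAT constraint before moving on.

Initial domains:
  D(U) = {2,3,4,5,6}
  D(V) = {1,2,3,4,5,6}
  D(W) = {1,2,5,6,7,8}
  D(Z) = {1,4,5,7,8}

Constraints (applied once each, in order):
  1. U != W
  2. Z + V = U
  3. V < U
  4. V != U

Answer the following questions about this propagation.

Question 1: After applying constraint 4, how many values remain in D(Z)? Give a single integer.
Answer: 3

Derivation:
Constraint 1 (U != W) on D(U)={2,3,4,5,6} D(W)={1,2,5,6,7,8}: no change
Constraint 2 (Z + V = U) on D(Z)={1,4,5,7,8} D(V)={1,2,3,4,5,6} D(U)={2,3,4,5,6}: Z {1,4,5,7,8}->{1,4,5}; V {1,2,3,4,5,6}->{1,2,3,4,5}
Constraint 3 (V < U) on D(V)={1,2,3,4,5} D(U)={2,3,4,5,6}: no change
Constraint 4 (V != U) on D(V)={1,2,3,4,5} D(U)={2,3,4,5,6}: no change
So after constraint 4: D(Z)={1,4,5}, size = 3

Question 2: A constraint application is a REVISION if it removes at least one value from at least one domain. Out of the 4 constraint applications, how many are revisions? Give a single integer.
Answer: 1

Derivation:
Constraint 1 (U != W) on D(U)={2,3,4,5,6} D(W)={1,2,5,6,7,8}: no change => not a revision
Constraint 2 (Z + V = U) on D(Z)={1,4,5,7,8} D(V)={1,2,3,4,5,6} D(U)={2,3,4,5,6}: Z {1,4,5,7,8}->{1,4,5}; V {1,2,3,4,5,6}->{1,2,3,4,5} => REVISION
Constraint 3 (V < U) on D(V)={1,2,3,4,5} D(U)={2,3,4,5,6}: no change => not a revision
Constraint 4 (V != U) on D(V)={1,2,3,4,5} D(U)={2,3,4,5,6}: no change => not a revision
Total revisions = 1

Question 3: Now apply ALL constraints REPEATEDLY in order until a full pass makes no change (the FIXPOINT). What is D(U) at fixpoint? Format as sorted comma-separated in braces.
Answer: {2,3,4,5,6}

Derivation:
pass 0 (initial): D(U)={2,3,4,5,6}
pass 1: V {1,2,3,4,5,6}->{1,2,3,4,5}; Z {1,4,5,7,8}->{1,4,5}
pass 2: no change
Fixpoint after 2 passes: D(U) = {2,3,4,5,6}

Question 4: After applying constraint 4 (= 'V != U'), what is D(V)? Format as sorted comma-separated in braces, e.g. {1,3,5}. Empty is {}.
Constraint 1 (U != W) on D(U)={2,3,4,5,6} D(W)={1,2,5,6,7,8}: no change
Constraint 2 (Z + V = U) on D(Z)={1,4,5,7,8} D(V)={1,2,3,4,5,6} D(U)={2,3,4,5,6}: Z {1,4,5,7,8}->{1,4,5}; V {1,2,3,4,5,6}->{1,2,3,4,5}
Constraint 3 (V < U) on D(V)={1,2,3,4,5} D(U)={2,3,4,5,6}: no change
Constraint 4 (V != U) on D(V)={1,2,3,4,5} D(U)={2,3,4,5,6}: no change
So after constraint 4: D(V) = {1,2,3,4,5}

Answer: {1,2,3,4,5}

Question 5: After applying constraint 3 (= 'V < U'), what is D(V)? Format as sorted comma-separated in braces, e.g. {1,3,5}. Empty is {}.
Constraint 1 (U != W) on D(U)={2,3,4,5,6} D(W)={1,2,5,6,7,8}: no change
Constraint 2 (Z + V = U) on D(Z)={1,4,5,7,8} D(V)={1,2,3,4,5,6} D(U)={2,3,4,5,6}: Z {1,4,5,7,8}->{1,4,5}; V {1,2,3,4,5,6}->{1,2,3,4,5}
Constraint 3 (V < U) on D(V)={1,2,3,4,5} D(U)={2,3,4,5,6}: no change
So after constraint 3: D(V) = {1,2,3,4,5}

Answer: {1,2,3,4,5}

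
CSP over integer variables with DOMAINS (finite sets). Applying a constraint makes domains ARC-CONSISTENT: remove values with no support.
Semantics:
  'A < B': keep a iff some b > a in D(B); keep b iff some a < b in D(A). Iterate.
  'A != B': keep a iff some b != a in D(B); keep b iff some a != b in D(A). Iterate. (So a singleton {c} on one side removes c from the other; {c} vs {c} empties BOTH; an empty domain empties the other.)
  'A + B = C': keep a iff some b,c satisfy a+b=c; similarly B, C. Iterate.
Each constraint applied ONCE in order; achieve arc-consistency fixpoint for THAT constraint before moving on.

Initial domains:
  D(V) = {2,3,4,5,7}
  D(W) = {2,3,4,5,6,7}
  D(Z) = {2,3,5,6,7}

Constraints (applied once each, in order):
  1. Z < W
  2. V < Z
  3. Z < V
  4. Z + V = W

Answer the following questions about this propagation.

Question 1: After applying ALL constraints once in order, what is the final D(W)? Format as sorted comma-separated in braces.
Constraint 1 (Z < W) on D(Z)={2,3,5,6,7} D(W)={2,3,4,5,6,7}: Z {2,3,5,6,7}->{2,3,5,6}; W {2,3,4,5,6,7}->{3,4,5,6,7}
Constraint 2 (V < Z) on D(V)={2,3,4,5,7} D(Z)={2,3,5,6}: V {2,3,4,5,7}->{2,3,4,5}; Z {2,3,5,6}->{3,5,6}
Constraint 3 (Z < V) on D(Z)={3,5,6} D(V)={2,3,4,5}: Z {3,5,6}->{3}; V {2,3,4,5}->{4,5}
Constraint 4 (Z + V = W) on D(Z)={3} D(V)={4,5} D(W)={3,4,5,6,7}: V {4,5}->{4}; W {3,4,5,6,7}->{7}
So after all 4 constraints: D(W) = {7}

Answer: {7}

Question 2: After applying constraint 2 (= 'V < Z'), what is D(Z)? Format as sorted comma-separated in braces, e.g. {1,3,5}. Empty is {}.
Constraint 1 (Z < W) on D(Z)={2,3,5,6,7} D(W)={2,3,4,5,6,7}: Z {2,3,5,6,7}->{2,3,5,6}; W {2,3,4,5,6,7}->{3,4,5,6,7}
Constraint 2 (V < Z) on D(V)={2,3,4,5,7} D(Z)={2,3,5,6}: V {2,3,4,5,7}->{2,3,4,5}; Z {2,3,5,6}->{3,5,6}
So after constraint 2: D(Z) = {3,5,6}

Answer: {3,5,6}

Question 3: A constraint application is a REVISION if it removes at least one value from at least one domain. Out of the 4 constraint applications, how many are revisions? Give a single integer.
Constraint 1 (Z < W) on D(Z)={2,3,5,6,7} D(W)={2,3,4,5,6,7}: Z {2,3,5,6,7}->{2,3,5,6}; W {2,3,4,5,6,7}->{3,4,5,6,7} => REVISION
Constraint 2 (V < Z) on D(V)={2,3,4,5,7} D(Z)={2,3,5,6}: V {2,3,4,5,7}->{2,3,4,5}; Z {2,3,5,6}->{3,5,6} => REVISION
Constraint 3 (Z < V) on D(Z)={3,5,6} D(V)={2,3,4,5}: Z {3,5,6}->{3}; V {2,3,4,5}->{4,5} => REVISION
Constraint 4 (Z + V = W) on D(Z)={3} D(V)={4,5} D(W)={3,4,5,6,7}: V {4,5}->{4}; W {3,4,5,6,7}->{7} => REVISION
Total revisions = 4

Answer: 4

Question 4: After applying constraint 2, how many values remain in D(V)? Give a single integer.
Answer: 4

Derivation:
Constraint 1 (Z < W) on D(Z)={2,3,5,6,7} D(W)={2,3,4,5,6,7}: Z {2,3,5,6,7}->{2,3,5,6}; W {2,3,4,5,6,7}->{3,4,5,6,7}
Constraint 2 (V < Z) on D(V)={2,3,4,5,7} D(Z)={2,3,5,6}: V {2,3,4,5,7}->{2,3,4,5}; Z {2,3,5,6}->{3,5,6}
So after constraint 2: D(V)={2,3,4,5}, size = 4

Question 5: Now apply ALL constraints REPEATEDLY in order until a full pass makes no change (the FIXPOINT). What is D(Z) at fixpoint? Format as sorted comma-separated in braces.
pass 0 (initial): D(Z)={2,3,5,6,7}
pass 1: V {2,3,4,5,7}->{4}; W {2,3,4,5,6,7}->{7}; Z {2,3,5,6,7}->{3}
pass 2: V {4}->{}; W {7}->{}; Z {3}->{}
pass 3: no change
Fixpoint after 3 passes: D(Z) = {}

Answer: {}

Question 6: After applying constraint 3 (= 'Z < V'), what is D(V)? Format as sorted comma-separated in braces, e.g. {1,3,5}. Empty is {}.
Constraint 1 (Z < W) on D(Z)={2,3,5,6,7} D(W)={2,3,4,5,6,7}: Z {2,3,5,6,7}->{2,3,5,6}; W {2,3,4,5,6,7}->{3,4,5,6,7}
Constraint 2 (V < Z) on D(V)={2,3,4,5,7} D(Z)={2,3,5,6}: V {2,3,4,5,7}->{2,3,4,5}; Z {2,3,5,6}->{3,5,6}
Constraint 3 (Z < V) on D(Z)={3,5,6} D(V)={2,3,4,5}: Z {3,5,6}->{3}; V {2,3,4,5}->{4,5}
So after constraint 3: D(V) = {4,5}

Answer: {4,5}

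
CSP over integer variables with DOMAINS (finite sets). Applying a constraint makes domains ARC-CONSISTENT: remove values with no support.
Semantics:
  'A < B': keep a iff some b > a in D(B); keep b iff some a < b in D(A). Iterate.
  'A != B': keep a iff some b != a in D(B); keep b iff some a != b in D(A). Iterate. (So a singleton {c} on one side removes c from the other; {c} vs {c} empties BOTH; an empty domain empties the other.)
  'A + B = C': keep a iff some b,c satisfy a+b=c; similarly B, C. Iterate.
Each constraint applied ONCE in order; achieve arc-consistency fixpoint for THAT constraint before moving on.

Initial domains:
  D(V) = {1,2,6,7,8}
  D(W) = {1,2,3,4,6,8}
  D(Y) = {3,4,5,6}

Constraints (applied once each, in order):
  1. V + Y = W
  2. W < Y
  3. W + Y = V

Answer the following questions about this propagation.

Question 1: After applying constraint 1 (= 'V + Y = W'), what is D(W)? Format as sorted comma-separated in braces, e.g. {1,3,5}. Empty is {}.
Constraint 1 (V + Y = W) on D(V)={1,2,6,7,8} D(Y)={3,4,5,6} D(W)={1,2,3,4,6,8}: V {1,2,6,7,8}->{1,2}; W {1,2,3,4,6,8}->{4,6,8}
So after constraint 1: D(W) = {4,6,8}

Answer: {4,6,8}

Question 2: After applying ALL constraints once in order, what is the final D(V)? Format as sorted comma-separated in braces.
Answer: {}

Derivation:
Constraint 1 (V + Y = W) on D(V)={1,2,6,7,8} D(Y)={3,4,5,6} D(W)={1,2,3,4,6,8}: V {1,2,6,7,8}->{1,2}; W {1,2,3,4,6,8}->{4,6,8}
Constraint 2 (W < Y) on D(W)={4,6,8} D(Y)={3,4,5,6}: W {4,6,8}->{4}; Y {3,4,5,6}->{5,6}
Constraint 3 (W + Y = V) on D(W)={4} D(Y)={5,6} D(V)={1,2}: W {4}->{}; Y {5,6}->{}; V {1,2}->{}
So after all 3 constraints: D(V) = {}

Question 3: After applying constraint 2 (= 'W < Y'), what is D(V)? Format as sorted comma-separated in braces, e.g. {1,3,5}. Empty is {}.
Constraint 1 (V + Y = W) on D(V)={1,2,6,7,8} D(Y)={3,4,5,6} D(W)={1,2,3,4,6,8}: V {1,2,6,7,8}->{1,2}; W {1,2,3,4,6,8}->{4,6,8}
Constraint 2 (W < Y) on D(W)={4,6,8} D(Y)={3,4,5,6}: W {4,6,8}->{4}; Y {3,4,5,6}->{5,6}
So after constraint 2: D(V) = {1,2}

Answer: {1,2}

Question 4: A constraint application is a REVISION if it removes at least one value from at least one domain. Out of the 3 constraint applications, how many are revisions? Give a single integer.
Answer: 3

Derivation:
Constraint 1 (V + Y = W) on D(V)={1,2,6,7,8} D(Y)={3,4,5,6} D(W)={1,2,3,4,6,8}: V {1,2,6,7,8}->{1,2}; W {1,2,3,4,6,8}->{4,6,8} => REVISION
Constraint 2 (W < Y) on D(W)={4,6,8} D(Y)={3,4,5,6}: W {4,6,8}->{4}; Y {3,4,5,6}->{5,6} => REVISION
Constraint 3 (W + Y = V) on D(W)={4} D(Y)={5,6} D(V)={1,2}: W {4}->{}; Y {5,6}->{}; V {1,2}->{} => REVISION
Total revisions = 3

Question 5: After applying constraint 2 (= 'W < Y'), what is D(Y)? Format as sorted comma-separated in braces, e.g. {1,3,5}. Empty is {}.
Answer: {5,6}

Derivation:
Constraint 1 (V + Y = W) on D(V)={1,2,6,7,8} D(Y)={3,4,5,6} D(W)={1,2,3,4,6,8}: V {1,2,6,7,8}->{1,2}; W {1,2,3,4,6,8}->{4,6,8}
Constraint 2 (W < Y) on D(W)={4,6,8} D(Y)={3,4,5,6}: W {4,6,8}->{4}; Y {3,4,5,6}->{5,6}
So after constraint 2: D(Y) = {5,6}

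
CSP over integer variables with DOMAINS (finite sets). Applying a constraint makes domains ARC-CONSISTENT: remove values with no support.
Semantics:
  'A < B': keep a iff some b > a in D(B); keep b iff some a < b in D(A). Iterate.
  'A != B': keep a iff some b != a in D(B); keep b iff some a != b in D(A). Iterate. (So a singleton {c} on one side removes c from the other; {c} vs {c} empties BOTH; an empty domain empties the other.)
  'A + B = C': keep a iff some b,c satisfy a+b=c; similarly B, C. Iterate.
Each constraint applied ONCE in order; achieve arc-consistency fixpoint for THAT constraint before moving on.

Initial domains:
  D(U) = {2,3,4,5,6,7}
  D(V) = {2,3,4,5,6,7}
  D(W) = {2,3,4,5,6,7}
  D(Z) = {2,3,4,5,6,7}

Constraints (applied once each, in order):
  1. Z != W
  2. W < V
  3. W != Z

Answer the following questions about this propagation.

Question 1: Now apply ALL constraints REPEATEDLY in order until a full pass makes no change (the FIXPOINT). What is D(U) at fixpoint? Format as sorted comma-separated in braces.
pass 0 (initial): D(U)={2,3,4,5,6,7}
pass 1: V {2,3,4,5,6,7}->{3,4,5,6,7}; W {2,3,4,5,6,7}->{2,3,4,5,6}
pass 2: no change
Fixpoint after 2 passes: D(U) = {2,3,4,5,6,7}

Answer: {2,3,4,5,6,7}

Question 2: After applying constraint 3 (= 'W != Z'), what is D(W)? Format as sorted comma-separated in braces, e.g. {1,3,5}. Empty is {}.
Answer: {2,3,4,5,6}

Derivation:
Constraint 1 (Z != W) on D(Z)={2,3,4,5,6,7} D(W)={2,3,4,5,6,7}: no change
Constraint 2 (W < V) on D(W)={2,3,4,5,6,7} D(V)={2,3,4,5,6,7}: W {2,3,4,5,6,7}->{2,3,4,5,6}; V {2,3,4,5,6,7}->{3,4,5,6,7}
Constraint 3 (W != Z) on D(W)={2,3,4,5,6} D(Z)={2,3,4,5,6,7}: no change
So after constraint 3: D(W) = {2,3,4,5,6}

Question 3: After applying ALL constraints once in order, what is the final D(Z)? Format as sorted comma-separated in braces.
Constraint 1 (Z != W) on D(Z)={2,3,4,5,6,7} D(W)={2,3,4,5,6,7}: no change
Constraint 2 (W < V) on D(W)={2,3,4,5,6,7} D(V)={2,3,4,5,6,7}: W {2,3,4,5,6,7}->{2,3,4,5,6}; V {2,3,4,5,6,7}->{3,4,5,6,7}
Constraint 3 (W != Z) on D(W)={2,3,4,5,6} D(Z)={2,3,4,5,6,7}: no change
So after all 3 constraints: D(Z) = {2,3,4,5,6,7}

Answer: {2,3,4,5,6,7}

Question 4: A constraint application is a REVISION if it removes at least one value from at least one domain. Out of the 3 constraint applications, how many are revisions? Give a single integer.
Constraint 1 (Z != W) on D(Z)={2,3,4,5,6,7} D(W)={2,3,4,5,6,7}: no change => not a revision
Constraint 2 (W < V) on D(W)={2,3,4,5,6,7} D(V)={2,3,4,5,6,7}: W {2,3,4,5,6,7}->{2,3,4,5,6}; V {2,3,4,5,6,7}->{3,4,5,6,7} => REVISION
Constraint 3 (W != Z) on D(W)={2,3,4,5,6} D(Z)={2,3,4,5,6,7}: no change => not a revision
Total revisions = 1

Answer: 1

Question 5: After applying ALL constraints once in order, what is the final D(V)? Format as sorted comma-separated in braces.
Constraint 1 (Z != W) on D(Z)={2,3,4,5,6,7} D(W)={2,3,4,5,6,7}: no change
Constraint 2 (W < V) on D(W)={2,3,4,5,6,7} D(V)={2,3,4,5,6,7}: W {2,3,4,5,6,7}->{2,3,4,5,6}; V {2,3,4,5,6,7}->{3,4,5,6,7}
Constraint 3 (W != Z) on D(W)={2,3,4,5,6} D(Z)={2,3,4,5,6,7}: no change
So after all 3 constraints: D(V) = {3,4,5,6,7}

Answer: {3,4,5,6,7}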